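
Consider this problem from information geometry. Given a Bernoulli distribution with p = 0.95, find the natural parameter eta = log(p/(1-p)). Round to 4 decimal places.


Natural parameter for Bernoulli: eta = log(p/(1-p)).
p = 0.95, 1-p = 0.05.
p/(1-p) = 19.0.
eta = log(19.0) = 2.9444

2.9444


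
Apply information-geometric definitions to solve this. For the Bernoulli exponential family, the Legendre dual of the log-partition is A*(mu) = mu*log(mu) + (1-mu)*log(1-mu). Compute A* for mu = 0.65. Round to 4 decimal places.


Legendre transform for Bernoulli:
A*(mu) = mu*log(mu) + (1-mu)*log(1-mu).
mu = 0.65, 1-mu = 0.35.
mu*log(mu) = 0.65*log(0.65) = -0.280009.
(1-mu)*log(1-mu) = 0.35*log(0.35) = -0.367438.
A* = -0.280009 + -0.367438 = -0.6474

-0.6474


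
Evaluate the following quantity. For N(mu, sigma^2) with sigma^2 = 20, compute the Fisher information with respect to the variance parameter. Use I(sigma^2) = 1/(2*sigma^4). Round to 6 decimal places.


Fisher information for variance: I(sigma^2) = 1/(2*sigma^4).
sigma^2 = 20, so sigma^4 = 400.
I = 1/(2*400) = 1/800 = 0.001250

0.001250


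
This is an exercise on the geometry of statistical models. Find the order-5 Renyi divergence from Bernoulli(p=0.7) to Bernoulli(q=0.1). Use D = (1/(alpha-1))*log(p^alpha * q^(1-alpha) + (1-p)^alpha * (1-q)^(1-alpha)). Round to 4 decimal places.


Renyi divergence of order alpha between Bernoulli distributions:
D = (1/(alpha-1))*log(p^alpha * q^(1-alpha) + (1-p)^alpha * (1-q)^(1-alpha)).
alpha = 5, p = 0.7, q = 0.1.
p^alpha * q^(1-alpha) = 0.7^5 * 0.1^-4 = 1680.7.
(1-p)^alpha * (1-q)^(1-alpha) = 0.3^5 * 0.9^-4 = 0.003704.
sum = 1680.7 + 0.003704 = 1680.703704.
D = (1/4)*log(1680.703704) = 1.8567

1.8567


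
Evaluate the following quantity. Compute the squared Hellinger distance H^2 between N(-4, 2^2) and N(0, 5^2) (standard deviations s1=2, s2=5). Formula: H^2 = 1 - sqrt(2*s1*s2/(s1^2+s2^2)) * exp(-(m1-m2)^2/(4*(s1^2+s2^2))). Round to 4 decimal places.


Squared Hellinger distance for Gaussians:
H^2 = 1 - sqrt(2*s1*s2/(s1^2+s2^2)) * exp(-(m1-m2)^2/(4*(s1^2+s2^2))).
s1^2 = 4, s2^2 = 25, s1^2+s2^2 = 29.
sqrt(2*2*5/(29)) = 0.830455.
(m1-m2)^2 = (-4)^2 = 16.
exp(-16/(4*29)) = exp(-0.137931) = 0.871159.
H^2 = 1 - 0.830455*0.871159 = 0.2765

0.2765


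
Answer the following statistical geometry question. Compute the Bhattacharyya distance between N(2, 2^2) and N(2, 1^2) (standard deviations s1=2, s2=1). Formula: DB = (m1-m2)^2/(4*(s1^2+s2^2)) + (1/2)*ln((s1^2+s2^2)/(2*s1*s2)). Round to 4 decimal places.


Bhattacharyya distance between two Gaussians:
DB = (m1-m2)^2/(4*(s1^2+s2^2)) + (1/2)*ln((s1^2+s2^2)/(2*s1*s2)).
(m1-m2)^2 = (0)^2 = 0.
s1^2+s2^2 = 4 + 1 = 5.
term1 = 0/20 = 0.0.
term2 = 0.5*ln(5/4.0) = 0.111572.
DB = 0.0 + 0.111572 = 0.1116

0.1116


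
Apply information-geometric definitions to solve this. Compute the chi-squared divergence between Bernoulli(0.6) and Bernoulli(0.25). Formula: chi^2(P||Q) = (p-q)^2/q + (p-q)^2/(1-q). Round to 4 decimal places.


Chi-squared divergence between Bernoulli distributions:
chi^2 = (p-q)^2/q + (p-q)^2/(1-q).
p = 0.6, q = 0.25, p-q = 0.35.
(p-q)^2 = 0.1225.
term1 = 0.1225/0.25 = 0.49.
term2 = 0.1225/0.75 = 0.163333.
chi^2 = 0.49 + 0.163333 = 0.6533

0.6533


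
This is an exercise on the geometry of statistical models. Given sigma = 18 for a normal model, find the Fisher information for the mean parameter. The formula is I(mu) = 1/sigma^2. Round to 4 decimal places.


The Fisher information for the mean of a normal distribution is I(mu) = 1/sigma^2.
sigma = 18, so sigma^2 = 324.
I(mu) = 1/324 = 0.0031

0.0031


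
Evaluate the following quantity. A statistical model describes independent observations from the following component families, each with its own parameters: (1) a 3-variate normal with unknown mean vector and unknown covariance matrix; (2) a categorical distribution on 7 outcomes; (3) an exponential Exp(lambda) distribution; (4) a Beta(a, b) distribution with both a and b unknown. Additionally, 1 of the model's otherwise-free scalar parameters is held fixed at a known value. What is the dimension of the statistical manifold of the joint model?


The dimension of a statistical manifold equals the number of free
(independent) real parameters of the model. For a product of independent
blocks the parameter counts add.
- 3-variate normal: 3 (mean) + 3*4/2 = 6 (symmetric covariance) = 9.
- categorical on 7 outcomes (probabilities sum to 1): 7-1 = 6.
- exponential (lambda): 1.
- Beta (a, b): 2.
Total = 9 + 6 + 1 + 2 = 18.
1 parameter(s) fixed at known values: 18 - 1 = 17.
Dimension = 17

17


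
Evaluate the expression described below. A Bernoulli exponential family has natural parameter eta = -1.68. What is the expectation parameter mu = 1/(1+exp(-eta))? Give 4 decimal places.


Dual coordinate (expectation parameter) for Bernoulli:
mu = 1/(1+exp(-eta)).
eta = -1.68.
exp(-eta) = exp(1.68) = 5.365556.
mu = 1/(1+5.365556) = 0.1571

0.1571


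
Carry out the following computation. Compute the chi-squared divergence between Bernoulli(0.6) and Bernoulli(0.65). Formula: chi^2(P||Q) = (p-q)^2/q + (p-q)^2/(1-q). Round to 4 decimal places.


Chi-squared divergence between Bernoulli distributions:
chi^2 = (p-q)^2/q + (p-q)^2/(1-q).
p = 0.6, q = 0.65, p-q = -0.05.
(p-q)^2 = 0.0025.
term1 = 0.0025/0.65 = 0.003846.
term2 = 0.0025/0.35 = 0.007143.
chi^2 = 0.003846 + 0.007143 = 0.0110

0.0110


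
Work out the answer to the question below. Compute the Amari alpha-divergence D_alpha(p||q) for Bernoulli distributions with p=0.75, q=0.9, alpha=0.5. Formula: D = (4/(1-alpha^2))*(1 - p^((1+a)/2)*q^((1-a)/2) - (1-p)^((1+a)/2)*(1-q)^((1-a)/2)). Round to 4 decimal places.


Amari alpha-divergence:
D = (4/(1-alpha^2))*(1 - p^((1+a)/2)*q^((1-a)/2) - (1-p)^((1+a)/2)*(1-q)^((1-a)/2)).
alpha = 0.5, p = 0.75, q = 0.9.
e1 = (1+alpha)/2 = 0.75, e2 = (1-alpha)/2 = 0.25.
t1 = p^e1 * q^e2 = 0.75^0.75 * 0.9^0.25 = 0.784976.
t2 = (1-p)^e1 * (1-q)^e2 = 0.25^0.75 * 0.1^0.25 = 0.198818.
4/(1-alpha^2) = 5.333333.
D = 5.333333*(1 - 0.784976 - 0.198818) = 0.0864

0.0864


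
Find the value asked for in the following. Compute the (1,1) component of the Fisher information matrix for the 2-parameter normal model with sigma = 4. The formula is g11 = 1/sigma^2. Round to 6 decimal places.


For the 2-parameter normal family, the Fisher metric has:
  g11 = 1/sigma^2, g22 = 2/sigma^2.
sigma = 4, sigma^2 = 16.
g11 = 0.062500

0.062500


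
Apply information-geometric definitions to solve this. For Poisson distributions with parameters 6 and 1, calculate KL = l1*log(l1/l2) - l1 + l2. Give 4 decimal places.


KL divergence for Poisson:
KL = l1*log(l1/l2) - l1 + l2.
l1 = 6, l2 = 1.
log(6/1) = 1.791759.
l1*log(l1/l2) = 6 * 1.791759 = 10.750557.
KL = 10.750557 - 6 + 1 = 5.7506

5.7506


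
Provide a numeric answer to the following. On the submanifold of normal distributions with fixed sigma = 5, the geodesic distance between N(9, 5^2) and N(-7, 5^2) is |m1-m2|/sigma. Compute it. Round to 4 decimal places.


On the fixed-variance normal subfamily, geodesic distance = |m1-m2|/sigma.
|9 - -7| = 16.
sigma = 5.
d = 16/5 = 3.2000

3.2000


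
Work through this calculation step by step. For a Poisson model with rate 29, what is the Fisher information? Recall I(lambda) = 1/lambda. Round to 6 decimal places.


Fisher information for Poisson: I(lambda) = 1/lambda.
lambda = 29.
I(lambda) = 1/29 = 0.034483

0.034483


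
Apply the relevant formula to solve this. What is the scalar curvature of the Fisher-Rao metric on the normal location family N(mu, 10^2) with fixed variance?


This family has a single free parameter, so its statistical manifold
is 1-dimensional. The Riemann curvature tensor of any 1-dimensional
Riemannian manifold vanishes identically, so R = 0.

0


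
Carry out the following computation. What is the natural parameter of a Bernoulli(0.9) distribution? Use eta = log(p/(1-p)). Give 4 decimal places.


Natural parameter for Bernoulli: eta = log(p/(1-p)).
p = 0.9, 1-p = 0.1.
p/(1-p) = 9.0.
eta = log(9.0) = 2.1972

2.1972


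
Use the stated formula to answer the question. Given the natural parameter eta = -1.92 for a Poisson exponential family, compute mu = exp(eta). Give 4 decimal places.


Expectation parameter for Poisson exponential family:
mu = exp(eta).
eta = -1.92.
mu = exp(-1.92) = 0.1466

0.1466


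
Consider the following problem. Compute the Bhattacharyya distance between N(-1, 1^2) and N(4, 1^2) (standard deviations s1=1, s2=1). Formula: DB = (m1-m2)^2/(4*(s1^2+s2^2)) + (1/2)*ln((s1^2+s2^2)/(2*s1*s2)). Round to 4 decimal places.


Bhattacharyya distance between two Gaussians:
DB = (m1-m2)^2/(4*(s1^2+s2^2)) + (1/2)*ln((s1^2+s2^2)/(2*s1*s2)).
(m1-m2)^2 = (-5)^2 = 25.
s1^2+s2^2 = 1 + 1 = 2.
term1 = 25/8 = 3.125.
term2 = 0.5*ln(2/2.0) = 0.0.
DB = 3.125 + 0.0 = 3.1250

3.1250


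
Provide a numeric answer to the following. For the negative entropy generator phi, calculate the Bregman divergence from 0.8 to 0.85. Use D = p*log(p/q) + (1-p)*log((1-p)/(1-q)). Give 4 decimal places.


Bregman divergence with negative entropy generator:
D = p*log(p/q) + (1-p)*log((1-p)/(1-q)).
p = 0.8, q = 0.85.
p*log(p/q) = 0.8*log(0.8/0.85) = -0.0485.
(1-p)*log((1-p)/(1-q)) = 0.2*log(0.2/0.15) = 0.057536.
D = -0.0485 + 0.057536 = 0.0090

0.0090


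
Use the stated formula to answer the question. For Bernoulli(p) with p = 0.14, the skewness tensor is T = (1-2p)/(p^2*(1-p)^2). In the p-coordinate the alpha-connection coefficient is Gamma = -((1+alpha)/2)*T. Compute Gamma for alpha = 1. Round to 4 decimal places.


Skewness (Amari-Chentsov) tensor: T = (1-2p)/(p^2*(1-p)^2).
p = 0.14, 1-2p = 0.72, p^2 = 0.0196, (1-p)^2 = 0.7396.
T = 0.72/(0.0196 * 0.7396) = 49.668326.
In the p-coordinate, Gamma^(alpha) = Gamma^(0) - (alpha/2)*T with Gamma^(0) = (1/2)*g'(p) = -T/2,
so Gamma^(alpha) = -((1+alpha)/2)*T.
alpha = 1, -(1+alpha)/2 = -1.0.
Gamma = -1.0 * 49.668326 = -49.6683

-49.6683


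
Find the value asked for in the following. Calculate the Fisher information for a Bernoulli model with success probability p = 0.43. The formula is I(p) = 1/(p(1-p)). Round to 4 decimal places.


For Bernoulli(p), Fisher information is I(p) = 1/(p*(1-p)).
p = 0.43, 1-p = 0.57.
p*(1-p) = 0.2451.
I(p) = 1/0.2451 = 4.0800

4.0800


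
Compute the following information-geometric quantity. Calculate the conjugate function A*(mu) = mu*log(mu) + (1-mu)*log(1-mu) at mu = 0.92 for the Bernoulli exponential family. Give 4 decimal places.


Legendre transform for Bernoulli:
A*(mu) = mu*log(mu) + (1-mu)*log(1-mu).
mu = 0.92, 1-mu = 0.08.
mu*log(mu) = 0.92*log(0.92) = -0.076711.
(1-mu)*log(1-mu) = 0.08*log(0.08) = -0.202058.
A* = -0.076711 + -0.202058 = -0.2788

-0.2788


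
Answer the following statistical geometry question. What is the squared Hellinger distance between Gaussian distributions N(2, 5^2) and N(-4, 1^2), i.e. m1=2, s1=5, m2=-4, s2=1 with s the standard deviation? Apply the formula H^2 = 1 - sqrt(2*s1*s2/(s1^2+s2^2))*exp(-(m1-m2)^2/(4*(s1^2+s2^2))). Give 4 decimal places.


Squared Hellinger distance for Gaussians:
H^2 = 1 - sqrt(2*s1*s2/(s1^2+s2^2)) * exp(-(m1-m2)^2/(4*(s1^2+s2^2))).
s1^2 = 25, s2^2 = 1, s1^2+s2^2 = 26.
sqrt(2*5*1/(26)) = 0.620174.
(m1-m2)^2 = (6)^2 = 36.
exp(-36/(4*26)) = exp(-0.346154) = 0.707404.
H^2 = 1 - 0.620174*0.707404 = 0.5613

0.5613


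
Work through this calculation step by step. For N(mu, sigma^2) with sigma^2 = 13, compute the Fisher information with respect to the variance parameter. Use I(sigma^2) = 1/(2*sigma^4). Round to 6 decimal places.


Fisher information for variance: I(sigma^2) = 1/(2*sigma^4).
sigma^2 = 13, so sigma^4 = 169.
I = 1/(2*169) = 1/338 = 0.002959

0.002959


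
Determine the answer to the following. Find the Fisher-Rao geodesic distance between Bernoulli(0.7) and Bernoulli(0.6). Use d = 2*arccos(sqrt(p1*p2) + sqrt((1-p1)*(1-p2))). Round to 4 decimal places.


Geodesic distance on Bernoulli manifold:
d(p1,p2) = 2*arccos(sqrt(p1*p2) + sqrt((1-p1)*(1-p2))).
sqrt(p1*p2) = sqrt(0.7*0.6) = 0.648074.
sqrt((1-p1)*(1-p2)) = sqrt(0.3*0.4) = 0.34641.
arg = 0.648074 + 0.34641 = 0.994484.
d = 2*arccos(0.994484) = 0.2102

0.2102


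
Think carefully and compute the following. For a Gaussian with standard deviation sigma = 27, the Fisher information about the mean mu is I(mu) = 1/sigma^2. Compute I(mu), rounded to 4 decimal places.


The Fisher information for the mean of a normal distribution is I(mu) = 1/sigma^2.
sigma = 27, so sigma^2 = 729.
I(mu) = 1/729 = 0.0014

0.0014


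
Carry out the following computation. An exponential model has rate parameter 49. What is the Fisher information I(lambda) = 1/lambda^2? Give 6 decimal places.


Fisher information for exponential: I(lambda) = 1/lambda^2.
lambda = 49, lambda^2 = 2401.
I = 1/2401 = 0.000416

0.000416


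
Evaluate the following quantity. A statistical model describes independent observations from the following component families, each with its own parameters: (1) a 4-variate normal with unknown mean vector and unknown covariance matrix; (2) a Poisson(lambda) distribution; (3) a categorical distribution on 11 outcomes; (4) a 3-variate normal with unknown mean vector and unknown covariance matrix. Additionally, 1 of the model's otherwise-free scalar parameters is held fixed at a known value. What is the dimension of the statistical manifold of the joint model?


The dimension of a statistical manifold equals the number of free
(independent) real parameters of the model. For a product of independent
blocks the parameter counts add.
- 4-variate normal: 4 (mean) + 4*5/2 = 10 (symmetric covariance) = 14.
- Poisson (lambda): 1.
- categorical on 11 outcomes (probabilities sum to 1): 11-1 = 10.
- 3-variate normal: 3 (mean) + 3*4/2 = 6 (symmetric covariance) = 9.
Total = 14 + 1 + 10 + 9 = 34.
1 parameter(s) fixed at known values: 34 - 1 = 33.
Dimension = 33

33


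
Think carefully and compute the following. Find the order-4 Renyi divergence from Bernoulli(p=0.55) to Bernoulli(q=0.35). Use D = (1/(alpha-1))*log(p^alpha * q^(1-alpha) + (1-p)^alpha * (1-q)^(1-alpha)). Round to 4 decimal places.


Renyi divergence of order alpha between Bernoulli distributions:
D = (1/(alpha-1))*log(p^alpha * q^(1-alpha) + (1-p)^alpha * (1-q)^(1-alpha)).
alpha = 4, p = 0.55, q = 0.35.
p^alpha * q^(1-alpha) = 0.55^4 * 0.35^-3 = 2.134257.
(1-p)^alpha * (1-q)^(1-alpha) = 0.45^4 * 0.65^-3 = 0.149317.
sum = 2.134257 + 0.149317 = 2.283574.
D = (1/3)*log(2.283574) = 0.2752

0.2752


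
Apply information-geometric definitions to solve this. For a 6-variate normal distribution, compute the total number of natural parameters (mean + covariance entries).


Exponential family dimension calculation:
For 6-dim MVN: mean has 6 params, covariance has 6*7/2 = 21 unique entries.
Total dim = 6 + 21 = 27.

27


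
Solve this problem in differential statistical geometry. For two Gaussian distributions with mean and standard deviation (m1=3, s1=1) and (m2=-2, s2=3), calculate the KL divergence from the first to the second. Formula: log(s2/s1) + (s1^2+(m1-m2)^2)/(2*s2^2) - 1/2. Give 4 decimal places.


KL divergence between normal distributions:
KL = log(s2/s1) + (s1^2 + (m1-m2)^2)/(2*s2^2) - 1/2.
log(3/1) = 1.098612.
(1^2 + (3--2)^2)/(2*3^2) = (1 + 25)/18 = 1.444444.
KL = 1.098612 + 1.444444 - 0.5 = 2.0431

2.0431


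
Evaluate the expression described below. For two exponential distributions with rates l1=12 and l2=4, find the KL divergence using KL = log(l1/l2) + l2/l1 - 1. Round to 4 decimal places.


KL divergence for exponential family:
KL = log(l1/l2) + l2/l1 - 1.
log(12/4) = 1.098612.
4/12 = 0.333333.
KL = 1.098612 + 0.333333 - 1 = 0.4319

0.4319


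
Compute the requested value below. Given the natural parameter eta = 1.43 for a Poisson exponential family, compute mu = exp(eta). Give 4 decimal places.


Expectation parameter for Poisson exponential family:
mu = exp(eta).
eta = 1.43.
mu = exp(1.43) = 4.1787

4.1787


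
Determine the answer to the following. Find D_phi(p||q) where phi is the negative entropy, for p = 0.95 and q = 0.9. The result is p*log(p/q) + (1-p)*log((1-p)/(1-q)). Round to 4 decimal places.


Bregman divergence with negative entropy generator:
D = p*log(p/q) + (1-p)*log((1-p)/(1-q)).
p = 0.95, q = 0.9.
p*log(p/q) = 0.95*log(0.95/0.9) = 0.051364.
(1-p)*log((1-p)/(1-q)) = 0.05*log(0.05/0.1) = -0.034657.
D = 0.051364 + -0.034657 = 0.0167

0.0167


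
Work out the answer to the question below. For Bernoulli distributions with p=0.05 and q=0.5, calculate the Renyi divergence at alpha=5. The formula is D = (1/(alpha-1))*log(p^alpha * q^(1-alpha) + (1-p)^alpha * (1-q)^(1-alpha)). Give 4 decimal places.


Renyi divergence of order alpha between Bernoulli distributions:
D = (1/(alpha-1))*log(p^alpha * q^(1-alpha) + (1-p)^alpha * (1-q)^(1-alpha)).
alpha = 5, p = 0.05, q = 0.5.
p^alpha * q^(1-alpha) = 0.05^5 * 0.5^-4 = 5e-06.
(1-p)^alpha * (1-q)^(1-alpha) = 0.95^5 * 0.5^-4 = 12.380495.
sum = 5e-06 + 12.380495 = 12.3805.
D = (1/4)*log(12.3805) = 0.6290

0.6290


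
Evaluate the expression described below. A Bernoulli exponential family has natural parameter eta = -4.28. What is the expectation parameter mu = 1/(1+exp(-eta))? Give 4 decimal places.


Dual coordinate (expectation parameter) for Bernoulli:
mu = 1/(1+exp(-eta)).
eta = -4.28.
exp(-eta) = exp(4.28) = 72.24044.
mu = 1/(1+72.24044) = 0.0137

0.0137


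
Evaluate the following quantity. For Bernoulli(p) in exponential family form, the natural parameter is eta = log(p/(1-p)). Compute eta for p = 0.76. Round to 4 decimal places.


Natural parameter for Bernoulli: eta = log(p/(1-p)).
p = 0.76, 1-p = 0.24.
p/(1-p) = 3.166667.
eta = log(3.166667) = 1.1527

1.1527


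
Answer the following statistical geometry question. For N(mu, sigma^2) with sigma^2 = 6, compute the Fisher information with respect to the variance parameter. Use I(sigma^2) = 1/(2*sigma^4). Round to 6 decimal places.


Fisher information for variance: I(sigma^2) = 1/(2*sigma^4).
sigma^2 = 6, so sigma^4 = 36.
I = 1/(2*36) = 1/72 = 0.013889

0.013889


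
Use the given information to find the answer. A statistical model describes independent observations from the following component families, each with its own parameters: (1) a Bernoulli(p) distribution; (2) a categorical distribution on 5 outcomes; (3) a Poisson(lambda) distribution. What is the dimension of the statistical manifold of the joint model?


The dimension of a statistical manifold equals the number of free
(independent) real parameters of the model. For a product of independent
blocks the parameter counts add.
- Bernoulli (p): 1.
- categorical on 5 outcomes (probabilities sum to 1): 5-1 = 4.
- Poisson (lambda): 1.
Total = 1 + 4 + 1 = 6.
Dimension = 6

6


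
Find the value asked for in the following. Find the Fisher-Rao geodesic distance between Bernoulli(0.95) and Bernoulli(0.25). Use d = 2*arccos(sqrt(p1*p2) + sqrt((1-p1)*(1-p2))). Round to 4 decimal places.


Geodesic distance on Bernoulli manifold:
d(p1,p2) = 2*arccos(sqrt(p1*p2) + sqrt((1-p1)*(1-p2))).
sqrt(p1*p2) = sqrt(0.95*0.25) = 0.48734.
sqrt((1-p1)*(1-p2)) = sqrt(0.05*0.75) = 0.193649.
arg = 0.48734 + 0.193649 = 0.680989.
d = 2*arccos(0.680989) = 1.6434

1.6434


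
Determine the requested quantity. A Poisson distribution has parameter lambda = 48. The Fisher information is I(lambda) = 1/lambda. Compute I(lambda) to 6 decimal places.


Fisher information for Poisson: I(lambda) = 1/lambda.
lambda = 48.
I(lambda) = 1/48 = 0.020833

0.020833


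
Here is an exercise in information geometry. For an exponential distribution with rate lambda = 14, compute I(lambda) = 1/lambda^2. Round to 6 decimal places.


Fisher information for exponential: I(lambda) = 1/lambda^2.
lambda = 14, lambda^2 = 196.
I = 1/196 = 0.005102

0.005102


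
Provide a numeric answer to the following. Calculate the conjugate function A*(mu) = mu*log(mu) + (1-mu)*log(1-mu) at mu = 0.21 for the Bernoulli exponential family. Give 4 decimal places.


Legendre transform for Bernoulli:
A*(mu) = mu*log(mu) + (1-mu)*log(1-mu).
mu = 0.21, 1-mu = 0.79.
mu*log(mu) = 0.21*log(0.21) = -0.327736.
(1-mu)*log(1-mu) = 0.79*log(0.79) = -0.186221.
A* = -0.327736 + -0.186221 = -0.5140

-0.5140


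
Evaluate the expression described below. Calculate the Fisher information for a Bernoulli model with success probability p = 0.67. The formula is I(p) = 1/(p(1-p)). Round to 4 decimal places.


For Bernoulli(p), Fisher information is I(p) = 1/(p*(1-p)).
p = 0.67, 1-p = 0.33.
p*(1-p) = 0.2211.
I(p) = 1/0.2211 = 4.5228

4.5228


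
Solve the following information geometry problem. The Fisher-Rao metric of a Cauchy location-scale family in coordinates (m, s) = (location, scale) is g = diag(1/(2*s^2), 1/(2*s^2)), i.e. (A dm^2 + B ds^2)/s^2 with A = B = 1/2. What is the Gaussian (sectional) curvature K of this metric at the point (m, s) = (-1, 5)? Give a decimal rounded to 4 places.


The metric has the form g = (A dm^2 + B ds^2)/s^2 with A = 1/2, B = 1/2.
Substitute u = sqrt(A/B)*m: g = B*(du^2 + ds^2)/s^2, i.e. B times the
Poincare upper half-plane metric, which has constant Gaussian curvature -1.
Scaling a 2D metric by a constant c divides the Gaussian curvature by c,
so K = -1/B = -1/(1/2) = -2.0000 everywhere (the point (m, s) = (-1, 5) is irrelevant:
the curvature is constant).
The requested Gaussian curvature is K = -2.0000.

-2.0000


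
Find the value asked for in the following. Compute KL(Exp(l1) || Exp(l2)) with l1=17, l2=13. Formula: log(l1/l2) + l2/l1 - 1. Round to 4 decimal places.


KL divergence for exponential family:
KL = log(l1/l2) + l2/l1 - 1.
log(17/13) = 0.268264.
13/17 = 0.764706.
KL = 0.268264 + 0.764706 - 1 = 0.0330

0.0330


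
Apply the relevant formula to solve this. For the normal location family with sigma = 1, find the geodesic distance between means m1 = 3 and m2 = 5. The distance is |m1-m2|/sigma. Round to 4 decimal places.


On the fixed-variance normal subfamily, geodesic distance = |m1-m2|/sigma.
|3 - 5| = 2.
sigma = 1.
d = 2/1 = 2.0000

2.0000


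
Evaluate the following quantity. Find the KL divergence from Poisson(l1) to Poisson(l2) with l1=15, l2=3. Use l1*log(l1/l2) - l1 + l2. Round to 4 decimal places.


KL divergence for Poisson:
KL = l1*log(l1/l2) - l1 + l2.
l1 = 15, l2 = 3.
log(15/3) = 1.609438.
l1*log(l1/l2) = 15 * 1.609438 = 24.141569.
KL = 24.141569 - 15 + 3 = 12.1416

12.1416


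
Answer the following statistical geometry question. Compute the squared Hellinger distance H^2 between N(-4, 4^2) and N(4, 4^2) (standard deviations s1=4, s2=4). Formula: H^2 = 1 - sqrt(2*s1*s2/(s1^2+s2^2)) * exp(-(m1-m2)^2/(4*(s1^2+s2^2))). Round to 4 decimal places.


Squared Hellinger distance for Gaussians:
H^2 = 1 - sqrt(2*s1*s2/(s1^2+s2^2)) * exp(-(m1-m2)^2/(4*(s1^2+s2^2))).
s1^2 = 16, s2^2 = 16, s1^2+s2^2 = 32.
sqrt(2*4*4/(32)) = 1.0.
(m1-m2)^2 = (-8)^2 = 64.
exp(-64/(4*32)) = exp(-0.5) = 0.606531.
H^2 = 1 - 1.0*0.606531 = 0.3935

0.3935


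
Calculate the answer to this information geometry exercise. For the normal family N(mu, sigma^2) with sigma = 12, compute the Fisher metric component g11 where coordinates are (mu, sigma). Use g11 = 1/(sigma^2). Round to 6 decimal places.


For the 2-parameter normal family, the Fisher metric has:
  g11 = 1/sigma^2, g22 = 2/sigma^2.
sigma = 12, sigma^2 = 144.
g11 = 0.006944

0.006944


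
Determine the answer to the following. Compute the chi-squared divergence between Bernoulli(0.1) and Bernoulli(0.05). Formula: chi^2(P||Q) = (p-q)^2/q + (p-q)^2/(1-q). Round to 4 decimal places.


Chi-squared divergence between Bernoulli distributions:
chi^2 = (p-q)^2/q + (p-q)^2/(1-q).
p = 0.1, q = 0.05, p-q = 0.05.
(p-q)^2 = 0.0025.
term1 = 0.0025/0.05 = 0.05.
term2 = 0.0025/0.95 = 0.002632.
chi^2 = 0.05 + 0.002632 = 0.0526

0.0526


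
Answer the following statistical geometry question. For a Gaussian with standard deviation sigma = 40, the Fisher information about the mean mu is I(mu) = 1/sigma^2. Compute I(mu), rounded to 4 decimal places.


The Fisher information for the mean of a normal distribution is I(mu) = 1/sigma^2.
sigma = 40, so sigma^2 = 1600.
I(mu) = 1/1600 = 0.0006

0.0006


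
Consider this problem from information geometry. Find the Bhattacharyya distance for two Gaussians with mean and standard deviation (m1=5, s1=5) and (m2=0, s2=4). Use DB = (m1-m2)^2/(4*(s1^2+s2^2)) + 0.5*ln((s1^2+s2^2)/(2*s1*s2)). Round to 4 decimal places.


Bhattacharyya distance between two Gaussians:
DB = (m1-m2)^2/(4*(s1^2+s2^2)) + (1/2)*ln((s1^2+s2^2)/(2*s1*s2)).
(m1-m2)^2 = (5)^2 = 25.
s1^2+s2^2 = 25 + 16 = 41.
term1 = 25/164 = 0.152439.
term2 = 0.5*ln(41/40.0) = 0.012346.
DB = 0.152439 + 0.012346 = 0.1648

0.1648


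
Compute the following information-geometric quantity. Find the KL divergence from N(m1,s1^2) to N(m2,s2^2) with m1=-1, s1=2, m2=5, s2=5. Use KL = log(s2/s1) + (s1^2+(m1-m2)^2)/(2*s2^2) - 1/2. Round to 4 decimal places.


KL divergence between normal distributions:
KL = log(s2/s1) + (s1^2 + (m1-m2)^2)/(2*s2^2) - 1/2.
log(5/2) = 0.916291.
(2^2 + (-1-5)^2)/(2*5^2) = (4 + 36)/50 = 0.8.
KL = 0.916291 + 0.8 - 0.5 = 1.2163

1.2163


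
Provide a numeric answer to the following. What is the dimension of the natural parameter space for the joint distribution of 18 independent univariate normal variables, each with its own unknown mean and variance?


Exponential family dimension calculation:
Each univariate normal has two natural parameters (mu/sigma^2 and -1/(2 sigma^2)).
With 18 independent components, dim = 2 * 18 = 36.

36


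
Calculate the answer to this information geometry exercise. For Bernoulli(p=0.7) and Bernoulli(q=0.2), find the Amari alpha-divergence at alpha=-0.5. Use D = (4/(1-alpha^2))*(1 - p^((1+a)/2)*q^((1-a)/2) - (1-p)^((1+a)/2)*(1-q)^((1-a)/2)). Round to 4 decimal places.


Amari alpha-divergence:
D = (4/(1-alpha^2))*(1 - p^((1+a)/2)*q^((1-a)/2) - (1-p)^((1+a)/2)*(1-q)^((1-a)/2)).
alpha = -0.5, p = 0.7, q = 0.2.
e1 = (1+alpha)/2 = 0.25, e2 = (1-alpha)/2 = 0.75.
t1 = p^e1 * q^e2 = 0.7^0.25 * 0.2^0.75 = 0.273556.
t2 = (1-p)^e1 * (1-q)^e2 = 0.3^0.25 * 0.8^0.75 = 0.626034.
4/(1-alpha^2) = 5.333333.
D = 5.333333*(1 - 0.273556 - 0.626034) = 0.5355

0.5355


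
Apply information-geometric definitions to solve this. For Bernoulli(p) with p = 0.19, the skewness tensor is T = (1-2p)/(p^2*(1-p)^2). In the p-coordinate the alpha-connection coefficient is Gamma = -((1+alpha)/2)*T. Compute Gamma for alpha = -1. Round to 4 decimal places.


Skewness (Amari-Chentsov) tensor: T = (1-2p)/(p^2*(1-p)^2).
p = 0.19, 1-2p = 0.62, p^2 = 0.0361, (1-p)^2 = 0.6561.
T = 0.62/(0.0361 * 0.6561) = 26.176673.
In the p-coordinate, Gamma^(alpha) = Gamma^(0) - (alpha/2)*T with Gamma^(0) = (1/2)*g'(p) = -T/2,
so Gamma^(alpha) = -((1+alpha)/2)*T.
alpha = -1, -(1+alpha)/2 = 0.0.
Gamma = 0.0 * 26.176673 = 0.0000

0.0000


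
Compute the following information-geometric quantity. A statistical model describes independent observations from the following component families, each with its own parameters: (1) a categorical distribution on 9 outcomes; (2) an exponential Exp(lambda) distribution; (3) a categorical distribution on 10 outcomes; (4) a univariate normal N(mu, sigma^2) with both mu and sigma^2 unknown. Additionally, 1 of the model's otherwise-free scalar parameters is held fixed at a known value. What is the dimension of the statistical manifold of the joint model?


The dimension of a statistical manifold equals the number of free
(independent) real parameters of the model. For a product of independent
blocks the parameter counts add.
- categorical on 9 outcomes (probabilities sum to 1): 9-1 = 8.
- exponential (lambda): 1.
- categorical on 10 outcomes (probabilities sum to 1): 10-1 = 9.
- normal (mu, sigma^2): 2.
Total = 8 + 1 + 9 + 2 = 20.
1 parameter(s) fixed at known values: 20 - 1 = 19.
Dimension = 19

19


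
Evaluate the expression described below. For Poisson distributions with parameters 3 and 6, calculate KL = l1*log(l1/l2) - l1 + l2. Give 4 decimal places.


KL divergence for Poisson:
KL = l1*log(l1/l2) - l1 + l2.
l1 = 3, l2 = 6.
log(3/6) = -0.693147.
l1*log(l1/l2) = 3 * -0.693147 = -2.079442.
KL = -2.079442 - 3 + 6 = 0.9206

0.9206


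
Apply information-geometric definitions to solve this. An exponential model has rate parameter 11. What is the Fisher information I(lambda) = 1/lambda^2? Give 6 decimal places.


Fisher information for exponential: I(lambda) = 1/lambda^2.
lambda = 11, lambda^2 = 121.
I = 1/121 = 0.008264

0.008264


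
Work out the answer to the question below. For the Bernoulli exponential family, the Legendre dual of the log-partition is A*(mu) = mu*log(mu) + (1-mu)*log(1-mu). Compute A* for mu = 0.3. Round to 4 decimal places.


Legendre transform for Bernoulli:
A*(mu) = mu*log(mu) + (1-mu)*log(1-mu).
mu = 0.3, 1-mu = 0.7.
mu*log(mu) = 0.3*log(0.3) = -0.361192.
(1-mu)*log(1-mu) = 0.7*log(0.7) = -0.249672.
A* = -0.361192 + -0.249672 = -0.6109

-0.6109


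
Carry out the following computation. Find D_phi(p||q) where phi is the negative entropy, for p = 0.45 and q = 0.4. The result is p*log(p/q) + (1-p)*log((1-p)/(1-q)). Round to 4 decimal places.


Bregman divergence with negative entropy generator:
D = p*log(p/q) + (1-p)*log((1-p)/(1-q)).
p = 0.45, q = 0.4.
p*log(p/q) = 0.45*log(0.45/0.4) = 0.053002.
(1-p)*log((1-p)/(1-q)) = 0.55*log(0.55/0.6) = -0.047856.
D = 0.053002 + -0.047856 = 0.0051

0.0051


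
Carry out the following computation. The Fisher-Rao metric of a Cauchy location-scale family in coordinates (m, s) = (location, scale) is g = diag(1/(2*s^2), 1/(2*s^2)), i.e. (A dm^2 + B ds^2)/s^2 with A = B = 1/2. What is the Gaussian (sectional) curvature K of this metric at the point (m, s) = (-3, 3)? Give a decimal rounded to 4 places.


The metric has the form g = (A dm^2 + B ds^2)/s^2 with A = 1/2, B = 1/2.
Substitute u = sqrt(A/B)*m: g = B*(du^2 + ds^2)/s^2, i.e. B times the
Poincare upper half-plane metric, which has constant Gaussian curvature -1.
Scaling a 2D metric by a constant c divides the Gaussian curvature by c,
so K = -1/B = -1/(1/2) = -2.0000 everywhere (the point (m, s) = (-3, 3) is irrelevant:
the curvature is constant).
The requested Gaussian curvature is K = -2.0000.

-2.0000


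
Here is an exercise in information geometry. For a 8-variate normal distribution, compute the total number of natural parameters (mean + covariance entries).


Exponential family dimension calculation:
For 8-dim MVN: mean has 8 params, covariance has 8*9/2 = 36 unique entries.
Total dim = 8 + 36 = 44.

44


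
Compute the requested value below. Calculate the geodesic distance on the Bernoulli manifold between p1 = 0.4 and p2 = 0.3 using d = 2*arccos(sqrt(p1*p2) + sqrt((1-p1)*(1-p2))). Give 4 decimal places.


Geodesic distance on Bernoulli manifold:
d(p1,p2) = 2*arccos(sqrt(p1*p2) + sqrt((1-p1)*(1-p2))).
sqrt(p1*p2) = sqrt(0.4*0.3) = 0.34641.
sqrt((1-p1)*(1-p2)) = sqrt(0.6*0.7) = 0.648074.
arg = 0.34641 + 0.648074 = 0.994484.
d = 2*arccos(0.994484) = 0.2102

0.2102


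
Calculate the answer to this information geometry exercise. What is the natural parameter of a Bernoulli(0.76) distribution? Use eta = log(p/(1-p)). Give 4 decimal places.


Natural parameter for Bernoulli: eta = log(p/(1-p)).
p = 0.76, 1-p = 0.24.
p/(1-p) = 3.166667.
eta = log(3.166667) = 1.1527

1.1527


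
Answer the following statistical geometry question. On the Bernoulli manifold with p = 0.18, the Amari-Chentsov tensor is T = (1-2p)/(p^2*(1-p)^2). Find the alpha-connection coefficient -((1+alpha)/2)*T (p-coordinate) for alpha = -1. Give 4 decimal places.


Skewness (Amari-Chentsov) tensor: T = (1-2p)/(p^2*(1-p)^2).
p = 0.18, 1-2p = 0.64, p^2 = 0.0324, (1-p)^2 = 0.6724.
T = 0.64/(0.0324 * 0.6724) = 29.376988.
In the p-coordinate, Gamma^(alpha) = Gamma^(0) - (alpha/2)*T with Gamma^(0) = (1/2)*g'(p) = -T/2,
so Gamma^(alpha) = -((1+alpha)/2)*T.
alpha = -1, -(1+alpha)/2 = 0.0.
Gamma = 0.0 * 29.376988 = 0.0000

0.0000


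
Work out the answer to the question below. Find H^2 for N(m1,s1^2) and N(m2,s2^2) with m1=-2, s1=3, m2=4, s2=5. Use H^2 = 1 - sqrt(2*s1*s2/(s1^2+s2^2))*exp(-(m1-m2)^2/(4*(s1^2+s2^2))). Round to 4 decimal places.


Squared Hellinger distance for Gaussians:
H^2 = 1 - sqrt(2*s1*s2/(s1^2+s2^2)) * exp(-(m1-m2)^2/(4*(s1^2+s2^2))).
s1^2 = 9, s2^2 = 25, s1^2+s2^2 = 34.
sqrt(2*3*5/(34)) = 0.939336.
(m1-m2)^2 = (-6)^2 = 36.
exp(-36/(4*34)) = exp(-0.264706) = 0.767432.
H^2 = 1 - 0.939336*0.767432 = 0.2791

0.2791


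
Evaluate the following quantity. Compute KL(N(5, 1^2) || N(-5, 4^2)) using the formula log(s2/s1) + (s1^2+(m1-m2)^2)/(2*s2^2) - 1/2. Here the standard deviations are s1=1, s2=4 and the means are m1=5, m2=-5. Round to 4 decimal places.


KL divergence between normal distributions:
KL = log(s2/s1) + (s1^2 + (m1-m2)^2)/(2*s2^2) - 1/2.
log(4/1) = 1.386294.
(1^2 + (5--5)^2)/(2*4^2) = (1 + 100)/32 = 3.15625.
KL = 1.386294 + 3.15625 - 0.5 = 4.0425

4.0425


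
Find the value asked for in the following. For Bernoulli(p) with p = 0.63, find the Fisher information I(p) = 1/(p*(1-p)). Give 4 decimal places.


For Bernoulli(p), Fisher information is I(p) = 1/(p*(1-p)).
p = 0.63, 1-p = 0.37.
p*(1-p) = 0.2331.
I(p) = 1/0.2331 = 4.2900

4.2900


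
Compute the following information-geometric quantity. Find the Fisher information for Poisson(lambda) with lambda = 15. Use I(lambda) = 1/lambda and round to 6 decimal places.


Fisher information for Poisson: I(lambda) = 1/lambda.
lambda = 15.
I(lambda) = 1/15 = 0.066667

0.066667


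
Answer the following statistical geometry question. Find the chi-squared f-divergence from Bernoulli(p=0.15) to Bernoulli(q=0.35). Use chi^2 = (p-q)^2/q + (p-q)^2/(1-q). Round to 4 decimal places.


Chi-squared divergence between Bernoulli distributions:
chi^2 = (p-q)^2/q + (p-q)^2/(1-q).
p = 0.15, q = 0.35, p-q = -0.2.
(p-q)^2 = 0.04.
term1 = 0.04/0.35 = 0.114286.
term2 = 0.04/0.65 = 0.061538.
chi^2 = 0.114286 + 0.061538 = 0.1758

0.1758


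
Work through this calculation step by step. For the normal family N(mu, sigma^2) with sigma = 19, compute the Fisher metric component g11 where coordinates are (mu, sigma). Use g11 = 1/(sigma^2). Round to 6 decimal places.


For the 2-parameter normal family, the Fisher metric has:
  g11 = 1/sigma^2, g22 = 2/sigma^2.
sigma = 19, sigma^2 = 361.
g11 = 0.002770

0.002770


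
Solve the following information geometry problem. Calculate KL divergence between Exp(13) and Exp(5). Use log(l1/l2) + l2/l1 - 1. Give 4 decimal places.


KL divergence for exponential family:
KL = log(l1/l2) + l2/l1 - 1.
log(13/5) = 0.955511.
5/13 = 0.384615.
KL = 0.955511 + 0.384615 - 1 = 0.3401

0.3401


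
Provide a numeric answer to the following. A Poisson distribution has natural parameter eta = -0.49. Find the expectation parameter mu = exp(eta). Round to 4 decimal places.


Expectation parameter for Poisson exponential family:
mu = exp(eta).
eta = -0.49.
mu = exp(-0.49) = 0.6126

0.6126


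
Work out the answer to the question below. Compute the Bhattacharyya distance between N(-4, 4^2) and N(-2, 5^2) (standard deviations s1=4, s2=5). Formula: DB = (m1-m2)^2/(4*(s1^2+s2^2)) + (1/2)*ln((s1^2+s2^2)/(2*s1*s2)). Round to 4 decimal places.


Bhattacharyya distance between two Gaussians:
DB = (m1-m2)^2/(4*(s1^2+s2^2)) + (1/2)*ln((s1^2+s2^2)/(2*s1*s2)).
(m1-m2)^2 = (-2)^2 = 4.
s1^2+s2^2 = 16 + 25 = 41.
term1 = 4/164 = 0.02439.
term2 = 0.5*ln(41/40.0) = 0.012346.
DB = 0.02439 + 0.012346 = 0.0367

0.0367


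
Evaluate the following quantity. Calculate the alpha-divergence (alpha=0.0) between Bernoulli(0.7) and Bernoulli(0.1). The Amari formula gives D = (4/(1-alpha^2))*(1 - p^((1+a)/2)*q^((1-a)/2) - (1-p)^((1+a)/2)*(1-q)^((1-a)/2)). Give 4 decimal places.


Amari alpha-divergence:
D = (4/(1-alpha^2))*(1 - p^((1+a)/2)*q^((1-a)/2) - (1-p)^((1+a)/2)*(1-q)^((1-a)/2)).
alpha = 0.0, p = 0.7, q = 0.1.
e1 = (1+alpha)/2 = 0.5, e2 = (1-alpha)/2 = 0.5.
t1 = p^e1 * q^e2 = 0.7^0.5 * 0.1^0.5 = 0.264575.
t2 = (1-p)^e1 * (1-q)^e2 = 0.3^0.5 * 0.9^0.5 = 0.519615.
4/(1-alpha^2) = 4.0.
D = 4.0*(1 - 0.264575 - 0.519615) = 0.8632

0.8632


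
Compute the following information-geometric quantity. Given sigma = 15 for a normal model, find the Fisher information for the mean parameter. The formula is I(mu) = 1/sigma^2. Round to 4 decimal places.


The Fisher information for the mean of a normal distribution is I(mu) = 1/sigma^2.
sigma = 15, so sigma^2 = 225.
I(mu) = 1/225 = 0.0044

0.0044


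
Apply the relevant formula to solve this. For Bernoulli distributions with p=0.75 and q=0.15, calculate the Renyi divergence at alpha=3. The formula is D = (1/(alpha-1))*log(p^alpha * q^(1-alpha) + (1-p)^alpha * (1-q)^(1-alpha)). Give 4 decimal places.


Renyi divergence of order alpha between Bernoulli distributions:
D = (1/(alpha-1))*log(p^alpha * q^(1-alpha) + (1-p)^alpha * (1-q)^(1-alpha)).
alpha = 3, p = 0.75, q = 0.15.
p^alpha * q^(1-alpha) = 0.75^3 * 0.15^-2 = 18.75.
(1-p)^alpha * (1-q)^(1-alpha) = 0.25^3 * 0.85^-2 = 0.021626.
sum = 18.75 + 0.021626 = 18.771626.
D = (1/2)*log(18.771626) = 1.4662

1.4662


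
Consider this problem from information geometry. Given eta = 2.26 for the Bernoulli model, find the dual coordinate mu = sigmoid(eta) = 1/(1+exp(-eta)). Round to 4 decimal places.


Dual coordinate (expectation parameter) for Bernoulli:
mu = 1/(1+exp(-eta)).
eta = 2.26.
exp(-eta) = exp(-2.26) = 0.10435.
mu = 1/(1+0.10435) = 0.9055

0.9055


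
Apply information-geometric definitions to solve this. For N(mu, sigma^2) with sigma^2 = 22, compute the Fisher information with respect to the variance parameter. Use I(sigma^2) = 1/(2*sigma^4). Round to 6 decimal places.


Fisher information for variance: I(sigma^2) = 1/(2*sigma^4).
sigma^2 = 22, so sigma^4 = 484.
I = 1/(2*484) = 1/968 = 0.001033

0.001033


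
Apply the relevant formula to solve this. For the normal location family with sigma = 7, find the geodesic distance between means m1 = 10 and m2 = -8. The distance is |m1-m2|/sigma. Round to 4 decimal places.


On the fixed-variance normal subfamily, geodesic distance = |m1-m2|/sigma.
|10 - -8| = 18.
sigma = 7.
d = 18/7 = 2.5714

2.5714


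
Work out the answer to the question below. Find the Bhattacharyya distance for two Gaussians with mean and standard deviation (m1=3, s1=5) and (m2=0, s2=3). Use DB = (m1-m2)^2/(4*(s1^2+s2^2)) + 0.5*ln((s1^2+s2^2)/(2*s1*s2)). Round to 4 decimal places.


Bhattacharyya distance between two Gaussians:
DB = (m1-m2)^2/(4*(s1^2+s2^2)) + (1/2)*ln((s1^2+s2^2)/(2*s1*s2)).
(m1-m2)^2 = (3)^2 = 9.
s1^2+s2^2 = 25 + 9 = 34.
term1 = 9/136 = 0.066176.
term2 = 0.5*ln(34/30.0) = 0.062582.
DB = 0.066176 + 0.062582 = 0.1288

0.1288


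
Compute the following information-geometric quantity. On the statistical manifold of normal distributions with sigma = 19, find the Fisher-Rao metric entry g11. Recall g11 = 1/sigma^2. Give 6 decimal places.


For the 2-parameter normal family, the Fisher metric has:
  g11 = 1/sigma^2, g22 = 2/sigma^2.
sigma = 19, sigma^2 = 361.
g11 = 0.002770

0.002770


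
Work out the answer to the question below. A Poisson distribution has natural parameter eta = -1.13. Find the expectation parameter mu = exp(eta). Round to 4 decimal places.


Expectation parameter for Poisson exponential family:
mu = exp(eta).
eta = -1.13.
mu = exp(-1.13) = 0.3230

0.3230


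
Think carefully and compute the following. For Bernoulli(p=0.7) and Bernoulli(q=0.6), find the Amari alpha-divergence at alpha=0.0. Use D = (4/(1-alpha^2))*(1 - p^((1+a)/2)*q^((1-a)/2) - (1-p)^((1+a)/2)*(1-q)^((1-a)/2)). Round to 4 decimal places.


Amari alpha-divergence:
D = (4/(1-alpha^2))*(1 - p^((1+a)/2)*q^((1-a)/2) - (1-p)^((1+a)/2)*(1-q)^((1-a)/2)).
alpha = 0.0, p = 0.7, q = 0.6.
e1 = (1+alpha)/2 = 0.5, e2 = (1-alpha)/2 = 0.5.
t1 = p^e1 * q^e2 = 0.7^0.5 * 0.6^0.5 = 0.648074.
t2 = (1-p)^e1 * (1-q)^e2 = 0.3^0.5 * 0.4^0.5 = 0.34641.
4/(1-alpha^2) = 4.0.
D = 4.0*(1 - 0.648074 - 0.34641) = 0.0221

0.0221


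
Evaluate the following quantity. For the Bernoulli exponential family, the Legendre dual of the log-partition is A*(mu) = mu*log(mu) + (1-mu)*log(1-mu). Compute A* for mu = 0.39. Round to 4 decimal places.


Legendre transform for Bernoulli:
A*(mu) = mu*log(mu) + (1-mu)*log(1-mu).
mu = 0.39, 1-mu = 0.61.
mu*log(mu) = 0.39*log(0.39) = -0.367227.
(1-mu)*log(1-mu) = 0.61*log(0.61) = -0.301521.
A* = -0.367227 + -0.301521 = -0.6687

-0.6687
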